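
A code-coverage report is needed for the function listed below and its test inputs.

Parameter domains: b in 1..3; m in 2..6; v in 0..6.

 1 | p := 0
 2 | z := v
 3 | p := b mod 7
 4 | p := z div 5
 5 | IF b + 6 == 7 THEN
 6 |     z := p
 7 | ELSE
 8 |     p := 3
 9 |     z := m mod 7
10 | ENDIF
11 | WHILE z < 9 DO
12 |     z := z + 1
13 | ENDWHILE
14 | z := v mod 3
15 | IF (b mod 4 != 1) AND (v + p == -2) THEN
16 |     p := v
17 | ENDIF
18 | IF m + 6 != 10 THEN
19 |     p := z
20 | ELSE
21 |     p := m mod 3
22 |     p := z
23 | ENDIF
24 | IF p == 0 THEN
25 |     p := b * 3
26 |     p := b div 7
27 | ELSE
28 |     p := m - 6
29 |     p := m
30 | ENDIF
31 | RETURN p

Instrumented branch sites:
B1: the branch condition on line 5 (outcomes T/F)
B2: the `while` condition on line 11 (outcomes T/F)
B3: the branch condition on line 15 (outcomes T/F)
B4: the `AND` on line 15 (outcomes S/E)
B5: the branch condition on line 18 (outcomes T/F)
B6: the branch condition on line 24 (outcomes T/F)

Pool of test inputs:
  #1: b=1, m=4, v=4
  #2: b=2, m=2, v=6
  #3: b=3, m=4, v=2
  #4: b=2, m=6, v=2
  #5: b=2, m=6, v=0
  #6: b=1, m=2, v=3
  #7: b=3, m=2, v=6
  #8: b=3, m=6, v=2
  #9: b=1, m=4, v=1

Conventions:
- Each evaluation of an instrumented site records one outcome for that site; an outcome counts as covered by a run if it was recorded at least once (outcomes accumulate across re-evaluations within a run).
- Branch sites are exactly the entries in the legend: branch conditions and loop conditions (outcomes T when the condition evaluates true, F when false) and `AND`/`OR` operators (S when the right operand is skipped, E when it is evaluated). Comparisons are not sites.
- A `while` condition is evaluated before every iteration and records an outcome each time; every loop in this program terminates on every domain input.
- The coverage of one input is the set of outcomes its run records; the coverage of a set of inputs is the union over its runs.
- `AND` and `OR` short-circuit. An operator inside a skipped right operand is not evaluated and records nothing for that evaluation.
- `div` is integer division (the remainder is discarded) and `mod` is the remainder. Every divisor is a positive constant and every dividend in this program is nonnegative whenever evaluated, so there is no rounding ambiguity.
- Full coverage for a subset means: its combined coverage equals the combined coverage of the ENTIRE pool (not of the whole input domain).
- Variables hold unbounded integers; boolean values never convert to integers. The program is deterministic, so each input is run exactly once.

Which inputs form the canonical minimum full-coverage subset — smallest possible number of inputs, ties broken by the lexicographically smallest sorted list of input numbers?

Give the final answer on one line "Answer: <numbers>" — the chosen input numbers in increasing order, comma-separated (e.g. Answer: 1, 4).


#1 (b=1, m=4, v=4) -> B1->T, B2->T, B2->T, B2->T, B2->T, B2->T, B2->T, B2->T, B2->T, B2->T, B2->F, B4->S, B3->F, B5->F, ...; covered: B1=T, B2=T, B2=F, B3=F, B4=S, B5=F, B6=F
#2 (b=2, m=2, v=6) -> B1->F, B2->T, B2->T, B2->T, B2->T, B2->T, B2->T, B2->T, B2->F, B4->E, B3->F, B5->T, B6->T; covered: B1=F, B2=T, B2=F, B3=F, B4=E, B5=T, B6=T
#3 (b=3, m=4, v=2) -> B1->F, B2->T, B2->T, B2->T, B2->T, B2->T, B2->F, B4->E, B3->F, B5->F, B6->F; covered: B1=F, B2=T, B2=F, B3=F, B4=E, B5=F, B6=F
#4 (b=2, m=6, v=2) -> B1->F, B2->T, B2->T, B2->T, B2->F, B4->E, B3->F, B5->T, B6->F; covered: B1=F, B2=T, B2=F, B3=F, B4=E, B5=T, B6=F
#5 (b=2, m=6, v=0) -> B1->F, B2->T, B2->T, B2->T, B2->F, B4->E, B3->F, B5->T, B6->T; covered: B1=F, B2=T, B2=F, B3=F, B4=E, B5=T, B6=T
#6 (b=1, m=2, v=3) -> B1->T, B2->T, B2->T, B2->T, B2->T, B2->T, B2->T, B2->T, B2->T, B2->T, B2->F, B4->S, B3->F, B5->T, ...; covered: B1=T, B2=T, B2=F, B3=F, B4=S, B5=T, B6=T
#7 (b=3, m=2, v=6) -> B1->F, B2->T, B2->T, B2->T, B2->T, B2->T, B2->T, B2->T, B2->F, B4->E, B3->F, B5->T, B6->T; covered: B1=F, B2=T, B2=F, B3=F, B4=E, B5=T, B6=T
#8 (b=3, m=6, v=2) -> B1->F, B2->T, B2->T, B2->T, B2->F, B4->E, B3->F, B5->T, B6->F; covered: B1=F, B2=T, B2=F, B3=F, B4=E, B5=T, B6=F
#9 (b=1, m=4, v=1) -> B1->T, B2->T, B2->T, B2->T, B2->T, B2->T, B2->T, B2->T, B2->T, B2->T, B2->F, B4->S, B3->F, B5->F, ...; covered: B1=T, B2=T, B2=F, B3=F, B4=S, B5=F, B6=F
the full pool covers 11 outcomes: B1=T, B1=F, B2=T, B2=F, B3=F, B4=S, B4=E, B5=T, B5=F, B6=T, B6=F
no size-1 subset reaches all 11 outcomes (best union: 7/11)
inputs {1, 2} (size 2) cover everything; no size-2 subset with a lexicographically smaller index list covers all 11
Answer: 1, 2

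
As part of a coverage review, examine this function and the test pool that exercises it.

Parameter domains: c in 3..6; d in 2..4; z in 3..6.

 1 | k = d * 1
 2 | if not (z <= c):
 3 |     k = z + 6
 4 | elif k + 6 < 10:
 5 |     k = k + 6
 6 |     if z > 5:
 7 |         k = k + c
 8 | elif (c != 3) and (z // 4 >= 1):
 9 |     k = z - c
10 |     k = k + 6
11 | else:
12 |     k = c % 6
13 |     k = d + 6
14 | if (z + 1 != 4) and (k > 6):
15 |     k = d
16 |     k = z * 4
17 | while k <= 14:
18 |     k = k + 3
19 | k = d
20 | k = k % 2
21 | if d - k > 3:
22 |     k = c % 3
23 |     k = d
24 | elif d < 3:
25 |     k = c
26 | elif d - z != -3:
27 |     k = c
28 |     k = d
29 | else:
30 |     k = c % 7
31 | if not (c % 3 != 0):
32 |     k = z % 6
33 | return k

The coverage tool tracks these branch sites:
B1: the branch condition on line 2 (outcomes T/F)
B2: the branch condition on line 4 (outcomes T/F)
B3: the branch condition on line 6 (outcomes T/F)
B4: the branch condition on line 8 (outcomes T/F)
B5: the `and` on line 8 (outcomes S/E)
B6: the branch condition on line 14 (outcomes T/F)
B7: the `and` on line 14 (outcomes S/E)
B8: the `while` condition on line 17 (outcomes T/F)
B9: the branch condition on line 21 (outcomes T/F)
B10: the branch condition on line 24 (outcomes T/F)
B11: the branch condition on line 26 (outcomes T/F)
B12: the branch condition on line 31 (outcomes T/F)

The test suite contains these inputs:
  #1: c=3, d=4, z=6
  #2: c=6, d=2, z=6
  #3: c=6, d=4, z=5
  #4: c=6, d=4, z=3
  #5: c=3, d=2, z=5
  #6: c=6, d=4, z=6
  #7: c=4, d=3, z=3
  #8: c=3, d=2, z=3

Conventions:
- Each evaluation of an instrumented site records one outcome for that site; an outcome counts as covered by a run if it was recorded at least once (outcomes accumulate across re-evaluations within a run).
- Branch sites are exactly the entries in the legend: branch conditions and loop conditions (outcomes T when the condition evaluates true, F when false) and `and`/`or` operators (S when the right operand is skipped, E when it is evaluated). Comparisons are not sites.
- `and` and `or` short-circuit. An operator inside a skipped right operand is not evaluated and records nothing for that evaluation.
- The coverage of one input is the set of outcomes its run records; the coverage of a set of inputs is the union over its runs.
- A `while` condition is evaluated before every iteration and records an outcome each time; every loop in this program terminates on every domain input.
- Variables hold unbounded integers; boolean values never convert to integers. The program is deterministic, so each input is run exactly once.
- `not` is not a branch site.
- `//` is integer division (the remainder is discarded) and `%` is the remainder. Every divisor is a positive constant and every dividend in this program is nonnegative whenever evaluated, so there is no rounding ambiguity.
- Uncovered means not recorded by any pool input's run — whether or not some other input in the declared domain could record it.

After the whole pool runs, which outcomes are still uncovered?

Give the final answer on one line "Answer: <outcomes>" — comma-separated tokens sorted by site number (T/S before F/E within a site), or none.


test 1 (c=3, d=4, z=6) fires B1->T, B7->E, B6->T, B8->F, B9->T, B12->T; hits B1=T, B6=T, B7=E, B8=F, B9=T, B12=T
test 2 (c=6, d=2, z=6) fires B1->F, B2->T, B3->T, B7->E, B6->T, B8->F, B9->F, B10->T, B12->T; hits B1=F, B2=T, B3=T, B6=T, B7=E, B8=F, B9=F, B10=T, B12=T
test 3 (c=6, d=4, z=5) fires B1->F, B2->F, B5->E, B4->T, B7->E, B6->F, B8->T, B8->T, B8->T, B8->T, B8->F, B9->T, B12->T; hits B1=F, B2=F, B4=T, B5=E, B6=F, B7=E, B8=T, B8=F, B9=T, B12=T
test 4 (c=6, d=4, z=3) fires B1->F, B2->F, B5->E, B4->F, B7->S, B6->F, B8->T, B8->T, B8->F, B9->T, B12->T; hits B1=F, B2=F, B4=F, B5=E, B6=F, B7=S, B8=T, B8=F, B9=T, B12=T
test 5 (c=3, d=2, z=5) fires B1->T, B7->E, B6->T, B8->F, B9->F, B10->T, B12->T; hits B1=T, B6=T, B7=E, B8=F, B9=F, B10=T, B12=T
test 6 (c=6, d=4, z=6) fires B1->F, B2->F, B5->E, B4->T, B7->E, B6->F, B8->T, B8->T, B8->T, B8->F, B9->T, B12->T; hits B1=F, B2=F, B4=T, B5=E, B6=F, B7=E, B8=T, B8=F, B9=T, B12=T
test 7 (c=4, d=3, z=3) fires B1->F, B2->T, B3->F, B7->S, B6->F, B8->T, B8->T, B8->F, B9->F, B10->F, B11->T, B12->F; hits B1=F, B2=T, B3=F, B6=F, B7=S, B8=T, B8=F, B9=F, B10=F, B11=T, B12=F
test 8 (c=3, d=2, z=3) fires B1->F, B2->T, B3->F, B7->S, B6->F, B8->T, B8->T, B8->T, B8->F, B9->F, B10->T, B12->T; hits B1=F, B2=T, B3=F, B6=F, B7=S, B8=T, B8=F, B9=F, B10=T, B12=T
union over the pool: B1=T, B1=F, B2=T, B2=F, B3=T, B3=F, B4=T, B4=F, B5=E, B6=T, B6=F, B7=S, B7=E, B8=T, B8=F, B9=T, B9=F, B10=T, B10=F, B11=T, B12=T, B12=F
uncovered (2 of 24): B5=S, B11=F
Answer: B5=S, B11=F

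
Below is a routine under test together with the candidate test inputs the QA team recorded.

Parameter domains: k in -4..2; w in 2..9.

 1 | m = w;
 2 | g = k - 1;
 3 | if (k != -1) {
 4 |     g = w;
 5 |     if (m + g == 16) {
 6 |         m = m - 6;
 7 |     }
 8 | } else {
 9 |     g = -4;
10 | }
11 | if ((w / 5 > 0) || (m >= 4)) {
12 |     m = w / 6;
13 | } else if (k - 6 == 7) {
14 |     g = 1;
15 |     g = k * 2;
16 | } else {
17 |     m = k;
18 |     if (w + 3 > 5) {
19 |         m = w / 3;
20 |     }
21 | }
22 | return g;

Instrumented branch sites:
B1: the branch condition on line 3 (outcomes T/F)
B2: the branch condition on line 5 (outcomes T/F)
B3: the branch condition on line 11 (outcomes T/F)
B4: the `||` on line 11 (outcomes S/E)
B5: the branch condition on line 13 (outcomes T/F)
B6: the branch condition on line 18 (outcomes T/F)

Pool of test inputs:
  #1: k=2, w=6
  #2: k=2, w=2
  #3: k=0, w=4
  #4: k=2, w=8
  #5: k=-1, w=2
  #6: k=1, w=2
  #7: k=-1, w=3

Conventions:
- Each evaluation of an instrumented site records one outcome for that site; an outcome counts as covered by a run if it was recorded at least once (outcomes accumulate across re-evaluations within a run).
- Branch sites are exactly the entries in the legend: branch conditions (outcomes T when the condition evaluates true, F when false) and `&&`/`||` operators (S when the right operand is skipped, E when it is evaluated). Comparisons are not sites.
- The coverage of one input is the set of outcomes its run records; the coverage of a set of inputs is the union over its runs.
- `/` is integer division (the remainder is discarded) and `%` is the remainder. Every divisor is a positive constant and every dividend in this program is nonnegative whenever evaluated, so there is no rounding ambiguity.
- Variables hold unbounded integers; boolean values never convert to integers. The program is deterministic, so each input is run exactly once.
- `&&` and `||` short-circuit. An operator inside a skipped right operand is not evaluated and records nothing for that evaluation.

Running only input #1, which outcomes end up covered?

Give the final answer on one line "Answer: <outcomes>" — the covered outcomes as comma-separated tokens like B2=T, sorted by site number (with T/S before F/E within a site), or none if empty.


Simulating input #1 (k=2, w=6) step by step:
  B1->T, B2->F, B4->S, B3->T
deduplicating events, the covered set is: B1=T, B2=F, B3=T, B4=S
Answer: B1=T, B2=F, B3=T, B4=S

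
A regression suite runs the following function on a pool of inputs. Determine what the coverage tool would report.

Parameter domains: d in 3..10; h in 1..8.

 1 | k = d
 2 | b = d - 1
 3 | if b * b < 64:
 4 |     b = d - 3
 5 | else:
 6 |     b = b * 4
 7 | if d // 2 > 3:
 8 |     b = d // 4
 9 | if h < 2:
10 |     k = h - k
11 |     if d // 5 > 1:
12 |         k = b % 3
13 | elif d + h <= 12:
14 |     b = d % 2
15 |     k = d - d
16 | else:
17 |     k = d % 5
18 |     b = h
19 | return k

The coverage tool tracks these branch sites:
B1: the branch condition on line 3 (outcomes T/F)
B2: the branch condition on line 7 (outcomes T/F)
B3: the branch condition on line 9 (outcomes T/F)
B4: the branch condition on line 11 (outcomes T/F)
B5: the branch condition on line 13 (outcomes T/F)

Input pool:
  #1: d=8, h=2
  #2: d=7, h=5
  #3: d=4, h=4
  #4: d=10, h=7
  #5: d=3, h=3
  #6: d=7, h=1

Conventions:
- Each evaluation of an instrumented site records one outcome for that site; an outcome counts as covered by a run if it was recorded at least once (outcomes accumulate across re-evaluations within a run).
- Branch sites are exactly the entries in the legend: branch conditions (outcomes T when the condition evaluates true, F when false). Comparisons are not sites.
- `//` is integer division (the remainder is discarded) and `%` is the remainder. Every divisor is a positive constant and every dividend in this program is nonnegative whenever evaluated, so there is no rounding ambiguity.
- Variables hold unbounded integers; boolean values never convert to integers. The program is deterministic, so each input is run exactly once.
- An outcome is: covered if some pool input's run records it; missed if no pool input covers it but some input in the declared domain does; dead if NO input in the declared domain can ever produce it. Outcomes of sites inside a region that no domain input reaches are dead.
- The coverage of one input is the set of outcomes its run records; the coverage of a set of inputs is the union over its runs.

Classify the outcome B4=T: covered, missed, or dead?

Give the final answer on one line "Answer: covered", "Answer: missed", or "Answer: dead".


no pool input records B4=T
but domain input (d=10, h=1) does record it -> reachable, so missed
Answer: missed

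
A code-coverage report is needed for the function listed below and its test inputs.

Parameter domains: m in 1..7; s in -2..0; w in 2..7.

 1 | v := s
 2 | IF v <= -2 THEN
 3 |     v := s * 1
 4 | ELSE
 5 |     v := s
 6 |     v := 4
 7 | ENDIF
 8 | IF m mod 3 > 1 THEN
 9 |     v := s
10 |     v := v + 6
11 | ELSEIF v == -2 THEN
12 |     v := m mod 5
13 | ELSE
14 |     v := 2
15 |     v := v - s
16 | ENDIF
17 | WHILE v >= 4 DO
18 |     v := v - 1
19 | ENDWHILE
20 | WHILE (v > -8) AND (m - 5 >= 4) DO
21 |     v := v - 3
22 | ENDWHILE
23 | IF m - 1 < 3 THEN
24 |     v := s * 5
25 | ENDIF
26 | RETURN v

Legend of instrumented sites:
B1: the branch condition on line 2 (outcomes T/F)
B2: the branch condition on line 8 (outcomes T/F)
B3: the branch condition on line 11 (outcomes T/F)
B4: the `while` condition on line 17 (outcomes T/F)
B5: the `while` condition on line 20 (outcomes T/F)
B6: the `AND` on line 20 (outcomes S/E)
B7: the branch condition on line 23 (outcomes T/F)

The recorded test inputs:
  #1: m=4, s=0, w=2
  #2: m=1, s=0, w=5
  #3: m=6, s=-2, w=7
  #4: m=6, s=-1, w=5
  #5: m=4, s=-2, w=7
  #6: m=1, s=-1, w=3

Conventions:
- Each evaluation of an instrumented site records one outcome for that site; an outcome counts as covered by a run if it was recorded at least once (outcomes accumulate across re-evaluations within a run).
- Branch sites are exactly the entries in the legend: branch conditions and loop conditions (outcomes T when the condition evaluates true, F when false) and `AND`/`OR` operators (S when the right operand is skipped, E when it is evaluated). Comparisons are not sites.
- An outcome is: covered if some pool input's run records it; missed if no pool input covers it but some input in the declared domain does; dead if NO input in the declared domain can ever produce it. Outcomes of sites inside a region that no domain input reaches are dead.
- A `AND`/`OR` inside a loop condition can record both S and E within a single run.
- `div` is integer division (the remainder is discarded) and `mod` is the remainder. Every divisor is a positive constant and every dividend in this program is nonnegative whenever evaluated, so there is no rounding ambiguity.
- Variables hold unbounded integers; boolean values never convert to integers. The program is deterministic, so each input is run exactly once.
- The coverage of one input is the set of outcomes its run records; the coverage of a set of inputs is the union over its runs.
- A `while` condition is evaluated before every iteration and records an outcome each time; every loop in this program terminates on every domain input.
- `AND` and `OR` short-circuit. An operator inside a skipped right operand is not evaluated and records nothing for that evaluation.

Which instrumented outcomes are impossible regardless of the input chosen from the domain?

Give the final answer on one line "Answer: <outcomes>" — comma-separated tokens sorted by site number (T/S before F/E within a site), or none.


sweeping the full domain (126 inputs) for each outcome:
  B5=T: never recorded by any domain input -> dead
  B6=S: never recorded by any domain input -> dead
  reachable outcomes have witnesses, e.g. B1=T (e.g. m=1, s=-2, w=2), B1=F (e.g. m=1, s=-1, w=2), B2=T (e.g. m=2, s=-2, w=2), B2=F (e.g. m=1, s=-2, w=2)
Answer: B5=T, B6=S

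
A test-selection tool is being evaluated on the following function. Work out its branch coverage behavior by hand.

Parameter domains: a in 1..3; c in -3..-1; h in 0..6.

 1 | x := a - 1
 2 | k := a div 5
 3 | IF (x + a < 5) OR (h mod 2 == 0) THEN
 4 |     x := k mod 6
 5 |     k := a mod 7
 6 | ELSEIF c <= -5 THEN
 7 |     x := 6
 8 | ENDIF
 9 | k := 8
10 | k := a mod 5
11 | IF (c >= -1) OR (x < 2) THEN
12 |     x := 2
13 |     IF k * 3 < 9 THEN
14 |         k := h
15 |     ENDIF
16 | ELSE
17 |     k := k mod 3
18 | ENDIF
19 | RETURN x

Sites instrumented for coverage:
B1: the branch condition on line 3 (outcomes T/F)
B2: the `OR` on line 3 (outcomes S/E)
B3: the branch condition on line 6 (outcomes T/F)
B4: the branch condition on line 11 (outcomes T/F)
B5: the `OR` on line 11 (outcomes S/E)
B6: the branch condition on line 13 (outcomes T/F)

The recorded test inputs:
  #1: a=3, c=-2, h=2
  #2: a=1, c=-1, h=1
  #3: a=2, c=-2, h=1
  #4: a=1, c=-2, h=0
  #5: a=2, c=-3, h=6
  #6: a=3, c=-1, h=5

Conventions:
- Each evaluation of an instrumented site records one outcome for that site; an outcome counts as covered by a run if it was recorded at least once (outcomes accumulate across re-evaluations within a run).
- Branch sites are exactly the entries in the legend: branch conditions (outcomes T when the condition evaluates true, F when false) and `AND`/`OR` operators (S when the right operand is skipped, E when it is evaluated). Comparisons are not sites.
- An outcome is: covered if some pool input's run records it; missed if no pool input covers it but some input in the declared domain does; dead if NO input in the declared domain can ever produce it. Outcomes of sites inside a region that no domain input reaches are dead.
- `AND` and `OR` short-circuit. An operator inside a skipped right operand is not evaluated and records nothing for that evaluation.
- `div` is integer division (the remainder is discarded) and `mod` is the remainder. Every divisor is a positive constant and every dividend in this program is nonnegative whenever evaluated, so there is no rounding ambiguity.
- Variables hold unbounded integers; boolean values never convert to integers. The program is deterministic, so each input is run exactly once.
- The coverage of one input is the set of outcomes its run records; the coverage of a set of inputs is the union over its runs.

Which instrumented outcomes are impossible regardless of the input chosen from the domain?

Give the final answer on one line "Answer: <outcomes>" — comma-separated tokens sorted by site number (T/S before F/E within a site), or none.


running all 63 domain inputs and tallying outcomes:
  B3=T: zero occurrences over every domain input -> dead
  reachable outcomes have witnesses, e.g. B1=T (e.g. a=1, c=-3, h=0), B1=F (e.g. a=3, c=-3, h=1), B2=S (e.g. a=1, c=-3, h=0), B2=E (e.g. a=3, c=-3, h=0)
Answer: B3=T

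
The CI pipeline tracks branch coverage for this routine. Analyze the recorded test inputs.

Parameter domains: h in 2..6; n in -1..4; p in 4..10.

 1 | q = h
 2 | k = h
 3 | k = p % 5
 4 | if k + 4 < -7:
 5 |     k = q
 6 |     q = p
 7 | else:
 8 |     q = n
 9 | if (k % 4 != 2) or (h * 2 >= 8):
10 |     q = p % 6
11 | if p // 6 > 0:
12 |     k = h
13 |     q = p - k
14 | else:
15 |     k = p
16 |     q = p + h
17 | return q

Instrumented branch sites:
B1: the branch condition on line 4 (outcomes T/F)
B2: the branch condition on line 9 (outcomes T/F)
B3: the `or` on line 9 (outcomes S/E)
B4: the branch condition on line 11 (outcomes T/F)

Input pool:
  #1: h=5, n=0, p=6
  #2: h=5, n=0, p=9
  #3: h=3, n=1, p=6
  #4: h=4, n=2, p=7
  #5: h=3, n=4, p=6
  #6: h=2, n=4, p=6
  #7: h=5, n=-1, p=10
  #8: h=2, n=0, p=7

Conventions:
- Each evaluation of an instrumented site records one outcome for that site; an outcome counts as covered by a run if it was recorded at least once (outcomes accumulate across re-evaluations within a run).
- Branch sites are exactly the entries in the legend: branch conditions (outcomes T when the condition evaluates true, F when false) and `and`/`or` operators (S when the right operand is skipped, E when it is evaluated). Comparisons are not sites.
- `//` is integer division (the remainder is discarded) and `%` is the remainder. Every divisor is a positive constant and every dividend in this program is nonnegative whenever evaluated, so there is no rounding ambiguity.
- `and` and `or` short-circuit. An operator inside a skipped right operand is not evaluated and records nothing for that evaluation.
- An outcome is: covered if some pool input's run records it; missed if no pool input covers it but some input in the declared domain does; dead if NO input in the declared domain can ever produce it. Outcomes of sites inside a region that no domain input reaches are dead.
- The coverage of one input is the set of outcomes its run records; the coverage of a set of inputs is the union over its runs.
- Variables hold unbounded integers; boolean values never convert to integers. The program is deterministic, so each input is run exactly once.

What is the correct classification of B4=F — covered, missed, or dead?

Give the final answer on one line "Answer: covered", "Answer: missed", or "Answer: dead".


no pool input records B4=F
but domain input (h=2, n=-1, p=4) does record it -> reachable, so missed
Answer: missed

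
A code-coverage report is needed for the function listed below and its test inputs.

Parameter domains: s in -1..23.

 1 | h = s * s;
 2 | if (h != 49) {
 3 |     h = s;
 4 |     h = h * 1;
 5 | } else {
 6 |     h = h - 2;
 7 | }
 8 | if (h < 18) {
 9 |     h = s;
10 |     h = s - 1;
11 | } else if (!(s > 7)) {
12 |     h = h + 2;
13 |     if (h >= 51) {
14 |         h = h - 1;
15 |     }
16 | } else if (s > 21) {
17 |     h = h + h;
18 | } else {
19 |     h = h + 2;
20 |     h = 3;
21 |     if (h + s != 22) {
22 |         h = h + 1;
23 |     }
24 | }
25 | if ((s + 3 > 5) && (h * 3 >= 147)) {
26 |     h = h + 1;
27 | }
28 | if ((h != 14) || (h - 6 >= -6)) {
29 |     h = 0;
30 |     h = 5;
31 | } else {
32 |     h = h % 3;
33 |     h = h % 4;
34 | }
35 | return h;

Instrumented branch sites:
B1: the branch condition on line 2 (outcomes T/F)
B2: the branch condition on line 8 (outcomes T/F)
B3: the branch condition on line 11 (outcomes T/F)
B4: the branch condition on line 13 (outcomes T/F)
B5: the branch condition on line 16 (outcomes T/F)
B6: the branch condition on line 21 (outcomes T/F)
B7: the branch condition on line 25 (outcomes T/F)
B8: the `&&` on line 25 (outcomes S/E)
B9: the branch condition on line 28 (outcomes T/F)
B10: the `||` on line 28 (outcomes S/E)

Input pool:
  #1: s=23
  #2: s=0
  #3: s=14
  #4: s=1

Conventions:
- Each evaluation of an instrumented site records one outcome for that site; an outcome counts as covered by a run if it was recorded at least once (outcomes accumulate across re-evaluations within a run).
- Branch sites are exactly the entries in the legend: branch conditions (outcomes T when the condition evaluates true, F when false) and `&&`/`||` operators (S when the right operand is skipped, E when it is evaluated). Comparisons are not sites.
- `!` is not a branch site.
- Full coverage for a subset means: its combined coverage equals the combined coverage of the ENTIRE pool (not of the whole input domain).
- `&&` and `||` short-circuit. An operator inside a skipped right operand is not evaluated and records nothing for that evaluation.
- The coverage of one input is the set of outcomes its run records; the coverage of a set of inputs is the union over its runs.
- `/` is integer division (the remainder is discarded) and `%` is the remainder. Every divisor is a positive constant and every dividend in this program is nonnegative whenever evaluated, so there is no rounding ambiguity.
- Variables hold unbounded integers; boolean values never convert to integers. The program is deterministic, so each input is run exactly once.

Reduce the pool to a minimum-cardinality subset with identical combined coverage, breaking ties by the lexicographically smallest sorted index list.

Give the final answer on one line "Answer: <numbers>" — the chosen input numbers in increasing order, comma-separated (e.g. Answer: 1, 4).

test 1 (s=23) fires B1->T, B2->F, B3->F, B5->T, B8->E, B7->F, B10->S, B9->T; hits B1=T, B2=F, B3=F, B5=T, B7=F, B8=E, B9=T, B10=S
test 2 (s=0) fires B1->T, B2->T, B8->S, B7->F, B10->S, B9->T; hits B1=T, B2=T, B7=F, B8=S, B9=T, B10=S
test 3 (s=14) fires B1->T, B2->T, B8->E, B7->F, B10->S, B9->T; hits B1=T, B2=T, B7=F, B8=E, B9=T, B10=S
test 4 (s=1) fires B1->T, B2->T, B8->S, B7->F, B10->S, B9->T; hits B1=T, B2=T, B7=F, B8=S, B9=T, B10=S
the full pool covers 10 outcomes: B1=T, B2=T, B2=F, B3=F, B5=T, B7=F, B8=S, B8=E, B9=T, B10=S
size 1 is not enough: best union over all size-1 subsets is 8/10
size 2: inputs {1, 2} cover all 10 outcomes, and no lexicographically smaller subset of this size does

Answer: 1, 2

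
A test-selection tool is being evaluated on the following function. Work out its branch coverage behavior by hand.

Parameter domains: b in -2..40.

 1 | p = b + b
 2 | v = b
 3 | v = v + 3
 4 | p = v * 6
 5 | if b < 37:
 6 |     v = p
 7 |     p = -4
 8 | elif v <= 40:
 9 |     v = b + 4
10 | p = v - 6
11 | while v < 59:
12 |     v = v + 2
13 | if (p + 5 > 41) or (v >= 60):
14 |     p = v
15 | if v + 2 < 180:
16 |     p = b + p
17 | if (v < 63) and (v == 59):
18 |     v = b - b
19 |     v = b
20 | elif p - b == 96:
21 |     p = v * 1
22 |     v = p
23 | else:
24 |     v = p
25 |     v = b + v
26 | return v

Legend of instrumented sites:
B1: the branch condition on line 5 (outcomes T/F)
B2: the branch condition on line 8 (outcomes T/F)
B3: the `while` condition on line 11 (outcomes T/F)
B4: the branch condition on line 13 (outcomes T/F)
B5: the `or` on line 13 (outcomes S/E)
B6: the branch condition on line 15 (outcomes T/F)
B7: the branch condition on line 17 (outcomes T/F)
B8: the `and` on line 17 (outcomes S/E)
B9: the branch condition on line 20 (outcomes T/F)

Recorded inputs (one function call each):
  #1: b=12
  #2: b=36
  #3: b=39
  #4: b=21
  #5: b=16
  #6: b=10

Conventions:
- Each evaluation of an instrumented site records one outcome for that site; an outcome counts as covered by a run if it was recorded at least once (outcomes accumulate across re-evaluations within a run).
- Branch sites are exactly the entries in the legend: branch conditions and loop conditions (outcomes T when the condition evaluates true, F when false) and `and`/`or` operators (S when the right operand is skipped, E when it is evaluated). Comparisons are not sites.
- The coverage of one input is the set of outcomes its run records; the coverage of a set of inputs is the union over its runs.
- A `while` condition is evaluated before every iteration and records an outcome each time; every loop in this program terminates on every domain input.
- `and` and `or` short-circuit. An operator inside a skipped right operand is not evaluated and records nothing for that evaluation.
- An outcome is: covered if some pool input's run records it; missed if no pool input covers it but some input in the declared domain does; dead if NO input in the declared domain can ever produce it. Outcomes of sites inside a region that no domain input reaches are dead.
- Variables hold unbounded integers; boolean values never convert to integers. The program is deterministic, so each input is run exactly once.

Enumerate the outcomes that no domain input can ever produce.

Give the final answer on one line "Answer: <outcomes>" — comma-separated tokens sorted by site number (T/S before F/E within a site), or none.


sweeping the full domain (43 inputs) for each outcome:
  reachable outcomes have witnesses, e.g. B1=T (e.g. b=-2), B1=F (e.g. b=37), B2=T (e.g. b=37), B2=F (e.g. b=38)
Answer: none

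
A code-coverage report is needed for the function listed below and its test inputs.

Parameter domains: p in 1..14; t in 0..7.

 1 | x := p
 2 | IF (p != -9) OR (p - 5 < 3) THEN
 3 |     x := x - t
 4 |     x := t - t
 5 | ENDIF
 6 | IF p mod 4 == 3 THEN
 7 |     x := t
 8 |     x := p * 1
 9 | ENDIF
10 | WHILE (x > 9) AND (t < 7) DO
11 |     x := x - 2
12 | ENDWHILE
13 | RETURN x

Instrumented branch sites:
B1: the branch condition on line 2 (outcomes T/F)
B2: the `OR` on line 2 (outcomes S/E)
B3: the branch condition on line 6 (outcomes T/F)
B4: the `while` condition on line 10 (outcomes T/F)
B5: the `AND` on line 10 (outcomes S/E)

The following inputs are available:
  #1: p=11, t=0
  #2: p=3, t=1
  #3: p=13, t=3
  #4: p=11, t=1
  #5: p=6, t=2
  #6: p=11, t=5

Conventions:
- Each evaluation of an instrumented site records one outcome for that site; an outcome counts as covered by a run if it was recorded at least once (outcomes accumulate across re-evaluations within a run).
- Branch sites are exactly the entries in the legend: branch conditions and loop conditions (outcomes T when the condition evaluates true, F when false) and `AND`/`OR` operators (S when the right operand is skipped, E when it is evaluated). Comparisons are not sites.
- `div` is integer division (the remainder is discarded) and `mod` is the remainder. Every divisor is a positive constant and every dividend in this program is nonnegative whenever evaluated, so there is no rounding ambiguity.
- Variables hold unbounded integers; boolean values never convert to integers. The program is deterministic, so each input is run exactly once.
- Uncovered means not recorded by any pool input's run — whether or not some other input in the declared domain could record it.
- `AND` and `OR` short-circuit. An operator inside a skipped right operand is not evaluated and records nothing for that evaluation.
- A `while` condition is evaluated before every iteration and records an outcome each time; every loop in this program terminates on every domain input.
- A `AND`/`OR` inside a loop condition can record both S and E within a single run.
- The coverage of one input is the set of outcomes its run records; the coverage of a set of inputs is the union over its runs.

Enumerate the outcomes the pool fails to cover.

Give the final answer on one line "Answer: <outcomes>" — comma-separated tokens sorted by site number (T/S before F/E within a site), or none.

input #1 (p=11, t=0): events B2->S, B1->T, B3->T, B5->E, B4->T, B5->S, B4->F; covers B1=T, B2=S, B3=T, B4=T, B4=F, B5=S, B5=E
input #2 (p=3, t=1): events B2->S, B1->T, B3->T, B5->S, B4->F; covers B1=T, B2=S, B3=T, B4=F, B5=S
input #3 (p=13, t=3): events B2->S, B1->T, B3->F, B5->S, B4->F; covers B1=T, B2=S, B3=F, B4=F, B5=S
input #4 (p=11, t=1): events B2->S, B1->T, B3->T, B5->E, B4->T, B5->S, B4->F; covers B1=T, B2=S, B3=T, B4=T, B4=F, B5=S, B5=E
input #5 (p=6, t=2): events B2->S, B1->T, B3->F, B5->S, B4->F; covers B1=T, B2=S, B3=F, B4=F, B5=S
input #6 (p=11, t=5): events B2->S, B1->T, B3->T, B5->E, B4->T, B5->S, B4->F; covers B1=T, B2=S, B3=T, B4=T, B4=F, B5=S, B5=E
union over the pool: B1=T, B2=S, B3=T, B3=F, B4=T, B4=F, B5=S, B5=E
uncovered (2 of 10): B1=F, B2=E

Answer: B1=F, B2=E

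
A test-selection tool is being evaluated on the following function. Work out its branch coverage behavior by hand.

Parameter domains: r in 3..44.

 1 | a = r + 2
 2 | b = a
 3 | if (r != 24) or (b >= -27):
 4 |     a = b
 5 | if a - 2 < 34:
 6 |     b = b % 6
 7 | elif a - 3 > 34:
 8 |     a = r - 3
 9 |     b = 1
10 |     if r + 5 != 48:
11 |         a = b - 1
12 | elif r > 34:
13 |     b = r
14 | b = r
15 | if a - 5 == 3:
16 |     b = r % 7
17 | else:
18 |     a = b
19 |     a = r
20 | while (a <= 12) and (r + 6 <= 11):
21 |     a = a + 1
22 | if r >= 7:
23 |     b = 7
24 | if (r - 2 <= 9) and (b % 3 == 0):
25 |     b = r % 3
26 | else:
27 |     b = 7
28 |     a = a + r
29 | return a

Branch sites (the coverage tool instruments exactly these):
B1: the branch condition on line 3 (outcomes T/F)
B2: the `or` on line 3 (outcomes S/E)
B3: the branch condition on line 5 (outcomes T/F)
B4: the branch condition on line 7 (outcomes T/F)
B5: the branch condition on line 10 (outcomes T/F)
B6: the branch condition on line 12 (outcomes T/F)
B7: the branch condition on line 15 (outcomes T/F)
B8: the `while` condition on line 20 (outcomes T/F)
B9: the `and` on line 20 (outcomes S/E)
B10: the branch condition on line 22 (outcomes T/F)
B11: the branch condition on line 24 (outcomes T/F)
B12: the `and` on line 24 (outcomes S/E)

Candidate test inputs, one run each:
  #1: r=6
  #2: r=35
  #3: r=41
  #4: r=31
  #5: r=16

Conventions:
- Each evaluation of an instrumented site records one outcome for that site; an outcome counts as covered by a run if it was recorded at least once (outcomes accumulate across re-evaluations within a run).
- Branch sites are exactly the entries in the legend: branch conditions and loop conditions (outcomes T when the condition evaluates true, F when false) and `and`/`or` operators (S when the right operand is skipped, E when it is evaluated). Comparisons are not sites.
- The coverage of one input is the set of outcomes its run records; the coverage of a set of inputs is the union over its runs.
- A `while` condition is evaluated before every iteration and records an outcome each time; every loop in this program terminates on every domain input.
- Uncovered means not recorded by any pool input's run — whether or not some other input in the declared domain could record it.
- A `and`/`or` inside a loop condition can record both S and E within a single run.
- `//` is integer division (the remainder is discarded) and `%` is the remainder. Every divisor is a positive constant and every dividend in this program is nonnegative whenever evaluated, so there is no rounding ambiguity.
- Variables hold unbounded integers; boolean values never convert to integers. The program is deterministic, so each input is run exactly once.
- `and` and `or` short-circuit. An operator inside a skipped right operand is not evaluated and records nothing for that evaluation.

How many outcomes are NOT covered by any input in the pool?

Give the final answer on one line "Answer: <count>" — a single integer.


test 1 (r=6) fires B2->S, B1->T, B3->T, B7->T, B9->E, B8->F, B10->F, B12->E, B11->T; hits B1=T, B2=S, B3=T, B7=T, B8=F, B9=E, B10=F, B11=T, B12=E
test 2 (r=35) fires B2->S, B1->T, B3->F, B4->F, B6->T, B7->F, B9->S, B8->F, B10->T, B12->S, B11->F; hits B1=T, B2=S, B3=F, B4=F, B6=T, B7=F, B8=F, B9=S, B10=T, B11=F, B12=S
test 3 (r=41) fires B2->S, B1->T, B3->F, B4->T, B5->T, B7->F, B9->S, B8->F, B10->T, B12->S, B11->F; hits B1=T, B2=S, B3=F, B4=T, B5=T, B7=F, B8=F, B9=S, B10=T, B11=F, B12=S
test 4 (r=31) fires B2->S, B1->T, B3->T, B7->F, B9->S, B8->F, B10->T, B12->S, B11->F; hits B1=T, B2=S, B3=T, B7=F, B8=F, B9=S, B10=T, B11=F, B12=S
test 5 (r=16) fires B2->S, B1->T, B3->T, B7->F, B9->S, B8->F, B10->T, B12->S, B11->F; hits B1=T, B2=S, B3=T, B7=F, B8=F, B9=S, B10=T, B11=F, B12=S
union over the pool: B1=T, B2=S, B3=T, B3=F, B4=T, B4=F, B5=T, B6=T, B7=T, B7=F, B8=F, B9=S, B9=E, B10=T, B10=F, B11=T, B11=F, B12=S, B12=E
uncovered (5 of 24): B1=F, B2=E, B5=F, B6=F, B8=T
Answer: 5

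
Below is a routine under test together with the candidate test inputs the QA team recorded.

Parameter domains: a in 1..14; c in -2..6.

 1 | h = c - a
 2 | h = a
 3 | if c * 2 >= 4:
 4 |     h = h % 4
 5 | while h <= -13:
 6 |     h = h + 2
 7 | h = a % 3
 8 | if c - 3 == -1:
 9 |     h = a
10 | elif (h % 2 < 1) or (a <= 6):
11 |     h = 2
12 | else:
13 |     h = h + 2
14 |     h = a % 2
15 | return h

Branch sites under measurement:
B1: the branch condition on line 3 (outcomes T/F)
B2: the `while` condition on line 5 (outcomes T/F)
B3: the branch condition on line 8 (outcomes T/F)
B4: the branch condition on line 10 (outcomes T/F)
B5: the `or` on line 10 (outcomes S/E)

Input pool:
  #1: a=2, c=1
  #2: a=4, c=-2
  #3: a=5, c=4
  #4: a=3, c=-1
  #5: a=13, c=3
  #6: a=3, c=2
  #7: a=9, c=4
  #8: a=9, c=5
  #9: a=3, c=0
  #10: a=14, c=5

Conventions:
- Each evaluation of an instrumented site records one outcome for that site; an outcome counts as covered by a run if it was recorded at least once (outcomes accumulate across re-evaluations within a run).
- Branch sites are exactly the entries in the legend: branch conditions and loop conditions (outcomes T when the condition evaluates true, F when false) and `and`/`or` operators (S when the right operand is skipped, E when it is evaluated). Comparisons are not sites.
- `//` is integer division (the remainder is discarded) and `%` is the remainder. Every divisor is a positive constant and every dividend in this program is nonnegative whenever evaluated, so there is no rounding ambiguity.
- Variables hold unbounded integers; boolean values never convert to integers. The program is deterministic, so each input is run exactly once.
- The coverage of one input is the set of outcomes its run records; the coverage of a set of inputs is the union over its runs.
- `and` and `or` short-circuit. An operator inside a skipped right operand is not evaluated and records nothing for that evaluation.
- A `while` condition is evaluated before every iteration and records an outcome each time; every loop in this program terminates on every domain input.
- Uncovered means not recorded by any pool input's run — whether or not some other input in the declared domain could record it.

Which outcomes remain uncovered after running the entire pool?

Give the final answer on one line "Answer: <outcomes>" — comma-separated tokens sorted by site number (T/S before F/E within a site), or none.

run #1 (a=2, c=1) runs B1->F, B2->F, B3->F, B5->S, B4->T; records B1=F, B2=F, B3=F, B4=T, B5=S
run #2 (a=4, c=-2) runs B1->F, B2->F, B3->F, B5->E, B4->T; records B1=F, B2=F, B3=F, B4=T, B5=E
run #3 (a=5, c=4) runs B1->T, B2->F, B3->F, B5->S, B4->T; records B1=T, B2=F, B3=F, B4=T, B5=S
run #4 (a=3, c=-1) runs B1->F, B2->F, B3->F, B5->S, B4->T; records B1=F, B2=F, B3=F, B4=T, B5=S
run #5 (a=13, c=3) runs B1->T, B2->F, B3->F, B5->E, B4->F; records B1=T, B2=F, B3=F, B4=F, B5=E
run #6 (a=3, c=2) runs B1->T, B2->F, B3->T; records B1=T, B2=F, B3=T
run #7 (a=9, c=4) runs B1->T, B2->F, B3->F, B5->S, B4->T; records B1=T, B2=F, B3=F, B4=T, B5=S
run #8 (a=9, c=5) runs B1->T, B2->F, B3->F, B5->S, B4->T; records B1=T, B2=F, B3=F, B4=T, B5=S
run #9 (a=3, c=0) runs B1->F, B2->F, B3->F, B5->S, B4->T; records B1=F, B2=F, B3=F, B4=T, B5=S
run #10 (a=14, c=5) runs B1->T, B2->F, B3->F, B5->S, B4->T; records B1=T, B2=F, B3=F, B4=T, B5=S
union over the pool: B1=T, B1=F, B2=F, B3=T, B3=F, B4=T, B4=F, B5=S, B5=E
uncovered (1 of 10): B2=T

Answer: B2=T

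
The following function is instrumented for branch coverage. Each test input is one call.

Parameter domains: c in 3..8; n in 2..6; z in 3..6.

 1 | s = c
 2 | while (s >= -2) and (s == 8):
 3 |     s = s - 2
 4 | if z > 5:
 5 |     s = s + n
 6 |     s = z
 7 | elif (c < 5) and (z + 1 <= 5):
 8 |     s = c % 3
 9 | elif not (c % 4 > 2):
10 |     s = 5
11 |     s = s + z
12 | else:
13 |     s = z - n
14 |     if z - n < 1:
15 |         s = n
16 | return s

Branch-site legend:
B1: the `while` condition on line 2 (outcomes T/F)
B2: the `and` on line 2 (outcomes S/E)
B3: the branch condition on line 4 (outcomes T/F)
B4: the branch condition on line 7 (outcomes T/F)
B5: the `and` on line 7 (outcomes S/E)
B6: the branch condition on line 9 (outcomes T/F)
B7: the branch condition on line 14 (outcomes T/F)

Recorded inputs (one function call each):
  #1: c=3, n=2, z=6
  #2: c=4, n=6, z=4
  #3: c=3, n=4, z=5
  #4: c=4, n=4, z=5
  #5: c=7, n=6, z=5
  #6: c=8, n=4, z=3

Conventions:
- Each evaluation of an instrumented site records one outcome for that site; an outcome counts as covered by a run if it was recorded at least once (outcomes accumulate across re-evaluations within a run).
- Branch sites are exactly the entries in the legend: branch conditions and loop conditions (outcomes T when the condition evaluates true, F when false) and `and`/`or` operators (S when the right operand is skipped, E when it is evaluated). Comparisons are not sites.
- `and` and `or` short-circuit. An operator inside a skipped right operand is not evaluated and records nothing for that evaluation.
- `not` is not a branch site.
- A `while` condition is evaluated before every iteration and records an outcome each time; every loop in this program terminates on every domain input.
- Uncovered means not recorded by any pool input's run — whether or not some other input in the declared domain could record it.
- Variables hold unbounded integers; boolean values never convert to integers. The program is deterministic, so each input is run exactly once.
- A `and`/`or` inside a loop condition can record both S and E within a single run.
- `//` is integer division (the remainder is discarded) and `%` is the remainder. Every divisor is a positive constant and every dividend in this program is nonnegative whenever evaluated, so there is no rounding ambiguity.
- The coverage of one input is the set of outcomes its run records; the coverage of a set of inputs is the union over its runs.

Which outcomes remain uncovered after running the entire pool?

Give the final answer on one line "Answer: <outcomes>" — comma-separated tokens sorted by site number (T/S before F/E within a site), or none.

input #1 (c=3, n=2, z=6): events B2->E, B1->F, B3->T; covers B1=F, B2=E, B3=T
input #2 (c=4, n=6, z=4): events B2->E, B1->F, B3->F, B5->E, B4->T; covers B1=F, B2=E, B3=F, B4=T, B5=E
input #3 (c=3, n=4, z=5): events B2->E, B1->F, B3->F, B5->E, B4->F, B6->F, B7->F; covers B1=F, B2=E, B3=F, B4=F, B5=E, B6=F, B7=F
input #4 (c=4, n=4, z=5): events B2->E, B1->F, B3->F, B5->E, B4->F, B6->T; covers B1=F, B2=E, B3=F, B4=F, B5=E, B6=T
input #5 (c=7, n=6, z=5): events B2->E, B1->F, B3->F, B5->S, B4->F, B6->F, B7->T; covers B1=F, B2=E, B3=F, B4=F, B5=S, B6=F, B7=T
input #6 (c=8, n=4, z=3): events B2->E, B1->T, B2->E, B1->F, B3->F, B5->S, B4->F, B6->T; covers B1=T, B1=F, B2=E, B3=F, B4=F, B5=S, B6=T
union over the pool: B1=T, B1=F, B2=E, B3=T, B3=F, B4=T, B4=F, B5=S, B5=E, B6=T, B6=F, B7=T, B7=F
uncovered (1 of 14): B2=S

Answer: B2=S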